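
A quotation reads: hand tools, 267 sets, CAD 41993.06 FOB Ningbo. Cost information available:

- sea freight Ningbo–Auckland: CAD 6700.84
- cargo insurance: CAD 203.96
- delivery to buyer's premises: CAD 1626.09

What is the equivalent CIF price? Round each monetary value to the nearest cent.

Not relevant to the conversion: delivery — on the buyer under both terms; not part of either seller's price.
From FOB to CIF, the seller additionally bears: freight, insurance.
CIF price = 41993.06 + 6700.84 + 203.96 = 48897.86

CIF price: CAD 48897.86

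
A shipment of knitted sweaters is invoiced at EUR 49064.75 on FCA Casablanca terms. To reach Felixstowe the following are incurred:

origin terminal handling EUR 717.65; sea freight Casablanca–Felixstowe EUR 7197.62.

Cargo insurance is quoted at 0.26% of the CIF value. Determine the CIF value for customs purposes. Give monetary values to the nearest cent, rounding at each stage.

CIF value: EUR 57128.55

Let C be the CIF value. C = FCA price + pre-shipment costs + freight + 0.26% × C
C − 0.26% × C = 49064.75 + 717.65 + 7197.62
0.9974 × C = 56980.02
C = 56980.02 / 0.9974 = 57128.55
Insurance premium = 0.26% × 57128.55 = 148.53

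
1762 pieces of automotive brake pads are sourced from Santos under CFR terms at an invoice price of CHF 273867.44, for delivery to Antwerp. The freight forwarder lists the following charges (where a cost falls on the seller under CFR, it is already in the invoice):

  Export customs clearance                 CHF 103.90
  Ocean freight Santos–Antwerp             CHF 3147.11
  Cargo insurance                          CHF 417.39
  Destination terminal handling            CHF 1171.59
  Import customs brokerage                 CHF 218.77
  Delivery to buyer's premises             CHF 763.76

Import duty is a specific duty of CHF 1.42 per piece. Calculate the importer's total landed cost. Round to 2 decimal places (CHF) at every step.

Total landed cost: CHF 278940.99

CFR: the seller pays costs through ocean freight to the destination port, but not insurance.
Already in the invoice (seller's account under CFR): export clearance, freight — exclude.
CIF value = CFR price + insurance = 273867.44 + 417.39 = 274284.83
Import duty = 1762 × 1.42 = 2502.04
Buyer bears: insurance 417.39 + destination terminal 1171.59 + brokerage 218.77 + delivery 763.76 + duty 2502.04 = 5073.55
Landed cost = invoice 273867.44 + 5073.55 = 278940.99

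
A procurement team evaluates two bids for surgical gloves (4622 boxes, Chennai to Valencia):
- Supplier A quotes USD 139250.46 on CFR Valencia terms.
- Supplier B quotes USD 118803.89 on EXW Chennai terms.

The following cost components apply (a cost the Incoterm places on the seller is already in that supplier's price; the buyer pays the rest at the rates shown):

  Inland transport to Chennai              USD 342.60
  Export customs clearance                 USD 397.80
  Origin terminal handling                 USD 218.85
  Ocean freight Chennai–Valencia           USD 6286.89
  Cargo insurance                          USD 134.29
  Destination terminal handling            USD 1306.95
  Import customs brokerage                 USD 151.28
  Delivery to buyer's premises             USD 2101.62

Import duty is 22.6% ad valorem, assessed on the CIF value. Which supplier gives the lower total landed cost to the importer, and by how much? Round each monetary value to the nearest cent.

Supplier B is cheaper by USD 16183.72

Supplier A (CFR):
CIF value = CFR price + insurance = 139250.46 + 134.29 = 139384.75
Import duty = 139384.75 × 22.6% = 31500.95
Buyer bears (A): 134.29 + 1306.95 + 151.28 + 2101.62 = 3694.14
Landed cost (A) = invoice 139250.46 + 3694.14 + duty 31500.95 = 174445.55
Supplier B (EXW):
CIF value = EXW price + inland to port + export clearance + origin terminal + freight + insurance = 118803.89 + 342.60 + 397.80 + 218.85 + 6286.89 + 134.29 = 126184.32
Import duty = 126184.32 × 22.6% = 28517.66
Buyer bears (B): 342.60 + 397.80 + 218.85 + 6286.89 + 134.29 + 1306.95 + 151.28 + 2101.62 = 10940.28
Landed cost (B) = invoice 118803.89 + 10940.28 + duty 28517.66 = 158261.83
Difference = |174445.55 − 158261.83| = 16183.72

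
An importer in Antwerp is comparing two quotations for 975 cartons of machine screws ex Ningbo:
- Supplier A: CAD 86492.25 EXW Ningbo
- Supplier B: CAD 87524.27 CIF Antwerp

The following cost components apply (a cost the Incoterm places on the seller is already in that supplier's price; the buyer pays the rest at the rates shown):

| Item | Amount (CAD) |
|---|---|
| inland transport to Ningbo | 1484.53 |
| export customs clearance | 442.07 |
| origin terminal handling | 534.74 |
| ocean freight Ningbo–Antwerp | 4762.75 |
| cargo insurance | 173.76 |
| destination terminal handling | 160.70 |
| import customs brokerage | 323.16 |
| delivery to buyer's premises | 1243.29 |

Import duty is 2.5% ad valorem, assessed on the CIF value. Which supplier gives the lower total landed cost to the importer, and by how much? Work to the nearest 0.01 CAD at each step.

Supplier A (EXW):
CIF value = EXW price + inland to port + export clearance + origin terminal + freight + insurance = 86492.25 + 1484.53 + 442.07 + 534.74 + 4762.75 + 173.76 = 93890.10
Import duty = 93890.10 × 2.5% = 2347.25
Buyer bears (A): 1484.53 + 442.07 + 534.74 + 4762.75 + 173.76 + 160.70 + 323.16 + 1243.29 = 9125.00
Landed cost (A) = invoice 86492.25 + 9125.00 + duty 2347.25 = 97964.50
Supplier B (CIF):
The CIF price already equals the CIF value: 87524.27
Import duty = 87524.27 × 2.5% = 2188.11
Buyer bears (B): 160.70 + 323.16 + 1243.29 = 1727.15
Landed cost (B) = invoice 87524.27 + 1727.15 + duty 2188.11 = 91439.53
Difference = |97964.50 − 91439.53| = 6524.97

Supplier B is cheaper by CAD 6524.97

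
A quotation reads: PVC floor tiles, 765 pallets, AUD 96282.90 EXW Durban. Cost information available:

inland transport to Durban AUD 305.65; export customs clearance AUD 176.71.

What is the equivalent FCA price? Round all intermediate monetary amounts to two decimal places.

From EXW to FCA, the seller additionally bears: inland to port, export clearance.
FCA price = 96282.90 + 305.65 + 176.71 = 96765.26

FCA price: AUD 96765.26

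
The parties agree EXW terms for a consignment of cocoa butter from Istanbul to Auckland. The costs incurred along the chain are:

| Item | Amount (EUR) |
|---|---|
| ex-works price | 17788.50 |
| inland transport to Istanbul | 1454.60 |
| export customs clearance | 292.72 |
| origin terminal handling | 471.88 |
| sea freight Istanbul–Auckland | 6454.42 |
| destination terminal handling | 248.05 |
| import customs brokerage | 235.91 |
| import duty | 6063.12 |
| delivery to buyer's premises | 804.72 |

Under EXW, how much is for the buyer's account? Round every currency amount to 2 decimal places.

EXW: the seller makes goods available at their premises; the buyer bears all onward costs.
Seller's account: goods 17788.50 = 17788.50
Buyer's account: inland to port 1454.60 + export clearance 292.72 + origin terminal 471.88 + freight 6454.42 + destination terminal 248.05 + brokerage 235.91 + duty 6063.12 + delivery 804.72 = 16025.42

Buyer's account: EUR 16025.42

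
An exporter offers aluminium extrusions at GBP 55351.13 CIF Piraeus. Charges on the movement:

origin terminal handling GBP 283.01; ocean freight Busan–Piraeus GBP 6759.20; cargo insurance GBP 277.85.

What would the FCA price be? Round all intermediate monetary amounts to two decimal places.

FCA price: GBP 48031.07

From CIF to FCA, the seller no longer bears: origin terminal, freight, insurance.
FCA price = 55351.13 − 283.01 − 6759.20 − 277.85 = 48031.07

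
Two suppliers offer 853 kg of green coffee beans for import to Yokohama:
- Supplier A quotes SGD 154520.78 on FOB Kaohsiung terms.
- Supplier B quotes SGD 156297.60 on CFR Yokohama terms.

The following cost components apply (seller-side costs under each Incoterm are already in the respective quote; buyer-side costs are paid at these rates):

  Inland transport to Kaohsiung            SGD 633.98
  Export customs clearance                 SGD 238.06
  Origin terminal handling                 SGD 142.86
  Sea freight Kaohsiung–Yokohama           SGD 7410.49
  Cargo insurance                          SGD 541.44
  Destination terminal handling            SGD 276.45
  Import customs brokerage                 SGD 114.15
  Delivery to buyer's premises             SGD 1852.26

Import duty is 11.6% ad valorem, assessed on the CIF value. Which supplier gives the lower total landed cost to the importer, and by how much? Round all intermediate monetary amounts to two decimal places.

Supplier B is cheaper by SGD 6287.17

Supplier A (FOB):
CIF value = FOB price + freight + insurance = 154520.78 + 7410.49 + 541.44 = 162472.71
Import duty = 162472.71 × 11.6% = 18846.83
Buyer bears (A): 7410.49 + 541.44 + 276.45 + 114.15 + 1852.26 = 10194.79
Landed cost (A) = invoice 154520.78 + 10194.79 + duty 18846.83 = 183562.40
Supplier B (CFR):
CIF value = CFR price + insurance = 156297.60 + 541.44 = 156839.04
Import duty = 156839.04 × 11.6% = 18193.33
Buyer bears (B): 541.44 + 276.45 + 114.15 + 1852.26 = 2784.30
Landed cost (B) = invoice 156297.60 + 2784.30 + duty 18193.33 = 177275.23
Difference = |183562.40 − 177275.23| = 6287.17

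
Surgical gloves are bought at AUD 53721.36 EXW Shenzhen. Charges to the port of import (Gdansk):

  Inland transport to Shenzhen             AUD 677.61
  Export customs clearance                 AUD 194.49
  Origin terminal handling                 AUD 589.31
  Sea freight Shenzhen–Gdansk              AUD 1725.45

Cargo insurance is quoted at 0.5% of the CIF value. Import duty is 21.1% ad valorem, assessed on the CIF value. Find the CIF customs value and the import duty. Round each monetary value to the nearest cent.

CIF value: AUD 57194.19; import duty: AUD 12067.97

Let C be the CIF value. C = EXW price + pre-shipment costs + freight + 0.5% × C
C − 0.5% × C = 53721.36 + 677.61 + 194.49 + 589.31 + 1725.45
0.995 × C = 56908.22
C = 56908.22 / 0.995 = 57194.19
Insurance premium = 0.5% × 57194.19 = 285.97
Import duty = 57194.19 × 21.1% = 12067.97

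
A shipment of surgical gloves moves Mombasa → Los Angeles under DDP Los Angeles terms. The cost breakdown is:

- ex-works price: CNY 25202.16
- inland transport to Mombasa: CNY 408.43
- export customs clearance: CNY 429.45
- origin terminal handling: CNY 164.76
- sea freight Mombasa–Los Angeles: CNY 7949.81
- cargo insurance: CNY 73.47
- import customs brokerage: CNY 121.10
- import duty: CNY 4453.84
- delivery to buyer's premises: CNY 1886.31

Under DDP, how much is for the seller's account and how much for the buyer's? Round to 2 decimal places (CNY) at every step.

Seller: CNY 40689.33; buyer: CNY 0.00

DDP: the seller bears all costs including import duty.
Seller's account: goods 25202.16 + inland to port 408.43 + export clearance 429.45 + origin terminal 164.76 + freight 7949.81 + insurance 73.47 + brokerage 121.10 + duty 4453.84 + delivery 1886.31 = 40689.33
Buyer's account: 0.00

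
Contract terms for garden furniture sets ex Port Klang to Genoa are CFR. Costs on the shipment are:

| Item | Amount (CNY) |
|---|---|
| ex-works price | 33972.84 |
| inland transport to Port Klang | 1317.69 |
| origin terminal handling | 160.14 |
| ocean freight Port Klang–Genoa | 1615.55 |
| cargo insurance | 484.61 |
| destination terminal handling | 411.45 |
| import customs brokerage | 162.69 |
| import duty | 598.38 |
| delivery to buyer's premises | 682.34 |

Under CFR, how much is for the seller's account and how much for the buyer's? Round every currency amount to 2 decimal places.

Seller: CNY 37066.22; buyer: CNY 2339.47

CFR: the seller pays costs through ocean freight to the destination port, but not insurance.
Seller's account: goods 33972.84 + inland to port 1317.69 + origin terminal 160.14 + freight 1615.55 = 37066.22
Buyer's account: insurance 484.61 + destination terminal 411.45 + brokerage 162.69 + duty 598.38 + delivery 682.34 = 2339.47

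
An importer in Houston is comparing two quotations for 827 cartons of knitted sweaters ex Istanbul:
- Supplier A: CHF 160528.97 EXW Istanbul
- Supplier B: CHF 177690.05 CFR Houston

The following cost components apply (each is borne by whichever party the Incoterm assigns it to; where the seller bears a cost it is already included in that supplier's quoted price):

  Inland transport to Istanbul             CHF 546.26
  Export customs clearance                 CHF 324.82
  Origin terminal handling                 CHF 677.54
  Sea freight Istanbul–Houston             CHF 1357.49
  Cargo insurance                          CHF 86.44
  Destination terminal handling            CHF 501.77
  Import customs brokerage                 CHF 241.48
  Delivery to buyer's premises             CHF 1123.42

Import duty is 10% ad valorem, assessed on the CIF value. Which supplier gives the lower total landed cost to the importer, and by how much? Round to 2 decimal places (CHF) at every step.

Supplier A (EXW):
CIF value = EXW price + inland to port + export clearance + origin terminal + freight + insurance = 160528.97 + 546.26 + 324.82 + 677.54 + 1357.49 + 86.44 = 163521.52
Import duty = 163521.52 × 10% = 16352.15
Buyer bears (A): 546.26 + 324.82 + 677.54 + 1357.49 + 86.44 + 501.77 + 241.48 + 1123.42 = 4859.22
Landed cost (A) = invoice 160528.97 + 4859.22 + duty 16352.15 = 181740.34
Supplier B (CFR):
CIF value = CFR price + insurance = 177690.05 + 86.44 = 177776.49
Import duty = 177776.49 × 10% = 17777.65
Buyer bears (B): 86.44 + 501.77 + 241.48 + 1123.42 = 1953.11
Landed cost (B) = invoice 177690.05 + 1953.11 + duty 17777.65 = 197420.81
Difference = |181740.34 − 197420.81| = 15680.47

Supplier A is cheaper by CHF 15680.47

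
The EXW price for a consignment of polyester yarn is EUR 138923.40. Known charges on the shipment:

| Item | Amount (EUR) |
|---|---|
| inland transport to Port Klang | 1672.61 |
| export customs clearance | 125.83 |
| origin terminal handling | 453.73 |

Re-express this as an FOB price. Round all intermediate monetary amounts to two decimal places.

From EXW to FOB, the seller additionally bears: inland to port, export clearance, origin terminal.
FOB price = 138923.40 + 1672.61 + 125.83 + 453.73 = 141175.57

FOB price: EUR 141175.57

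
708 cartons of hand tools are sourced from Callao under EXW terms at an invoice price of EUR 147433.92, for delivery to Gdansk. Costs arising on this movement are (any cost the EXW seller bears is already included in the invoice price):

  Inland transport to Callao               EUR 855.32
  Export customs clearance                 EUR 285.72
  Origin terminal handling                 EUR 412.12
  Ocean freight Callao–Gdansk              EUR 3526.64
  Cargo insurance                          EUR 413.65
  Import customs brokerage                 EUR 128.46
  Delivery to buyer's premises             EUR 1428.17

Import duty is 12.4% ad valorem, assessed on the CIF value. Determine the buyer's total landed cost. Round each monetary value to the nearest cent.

Total landed cost: EUR 173446.99

EXW: the seller makes goods available at their premises; the buyer bears all onward costs.
CIF value = EXW price + inland to port + export clearance + origin terminal + freight + insurance = 147433.92 + 855.32 + 285.72 + 412.12 + 3526.64 + 413.65 = 152927.37
Import duty = 152927.37 × 12.4% = 18962.99
Buyer bears: inland to port 855.32 + export clearance 285.72 + origin terminal 412.12 + freight 3526.64 + insurance 413.65 + brokerage 128.46 + delivery 1428.17 + duty 18962.99 = 26013.07
Landed cost = invoice 147433.92 + 26013.07 = 173446.99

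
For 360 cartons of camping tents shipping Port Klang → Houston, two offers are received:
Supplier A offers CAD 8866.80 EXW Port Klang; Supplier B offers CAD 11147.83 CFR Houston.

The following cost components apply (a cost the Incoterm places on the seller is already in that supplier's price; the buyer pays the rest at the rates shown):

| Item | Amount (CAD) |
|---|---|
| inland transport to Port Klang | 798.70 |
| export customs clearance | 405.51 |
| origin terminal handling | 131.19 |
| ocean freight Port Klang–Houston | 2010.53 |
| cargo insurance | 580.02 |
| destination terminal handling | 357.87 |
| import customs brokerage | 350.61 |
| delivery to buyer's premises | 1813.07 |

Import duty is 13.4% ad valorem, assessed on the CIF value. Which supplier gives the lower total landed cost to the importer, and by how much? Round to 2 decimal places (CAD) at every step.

Supplier B is cheaper by CAD 1207.60

Supplier A (EXW):
CIF value = EXW price + inland to port + export clearance + origin terminal + freight + insurance = 8866.80 + 798.70 + 405.51 + 131.19 + 2010.53 + 580.02 = 12792.75
Import duty = 12792.75 × 13.4% = 1714.23
Buyer bears (A): 798.70 + 405.51 + 131.19 + 2010.53 + 580.02 + 357.87 + 350.61 + 1813.07 = 6447.50
Landed cost (A) = invoice 8866.80 + 6447.50 + duty 1714.23 = 17028.53
Supplier B (CFR):
CIF value = CFR price + insurance = 11147.83 + 580.02 = 11727.85
Import duty = 11727.85 × 13.4% = 1571.53
Buyer bears (B): 580.02 + 357.87 + 350.61 + 1813.07 = 3101.57
Landed cost (B) = invoice 11147.83 + 3101.57 + duty 1571.53 = 15820.93
Difference = |17028.53 − 15820.93| = 1207.60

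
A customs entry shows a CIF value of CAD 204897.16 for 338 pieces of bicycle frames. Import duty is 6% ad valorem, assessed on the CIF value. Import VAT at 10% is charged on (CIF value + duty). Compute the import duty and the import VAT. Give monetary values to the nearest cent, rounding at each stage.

Import duty: CAD 12293.83; import VAT: CAD 21719.10

Import duty = 204897.16 × 6% = 12293.83
VAT base = CIF + duty = 204897.16 + 12293.83 = 217190.99
Import VAT = 217190.99 × 10% = 21719.10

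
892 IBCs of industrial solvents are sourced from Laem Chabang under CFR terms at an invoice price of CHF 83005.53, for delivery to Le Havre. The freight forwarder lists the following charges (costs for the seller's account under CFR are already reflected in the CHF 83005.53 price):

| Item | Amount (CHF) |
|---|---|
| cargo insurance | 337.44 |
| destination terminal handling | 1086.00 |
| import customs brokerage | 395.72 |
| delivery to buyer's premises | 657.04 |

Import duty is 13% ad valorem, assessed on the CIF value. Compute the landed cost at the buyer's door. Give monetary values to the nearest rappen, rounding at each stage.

Total landed cost: CHF 96316.32

CFR: the seller pays costs through ocean freight to the destination port, but not insurance.
CIF value = CFR price + insurance = 83005.53 + 337.44 = 83342.97
Import duty = 83342.97 × 13% = 10834.59
Buyer bears: insurance 337.44 + destination terminal 1086.00 + brokerage 395.72 + delivery 657.04 + duty 10834.59 = 13310.79
Landed cost = invoice 83005.53 + 13310.79 = 96316.32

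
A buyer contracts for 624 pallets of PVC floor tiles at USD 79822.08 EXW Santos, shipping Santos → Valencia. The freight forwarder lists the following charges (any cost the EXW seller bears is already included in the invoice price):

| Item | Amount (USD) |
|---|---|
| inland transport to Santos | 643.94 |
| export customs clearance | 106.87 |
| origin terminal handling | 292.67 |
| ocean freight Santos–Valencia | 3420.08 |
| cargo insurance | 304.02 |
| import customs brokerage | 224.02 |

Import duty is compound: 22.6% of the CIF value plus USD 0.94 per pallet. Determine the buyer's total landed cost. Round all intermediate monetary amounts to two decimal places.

Total landed cost: USD 104517.50

EXW: the seller makes goods available at their premises; the buyer bears all onward costs.
CIF value = EXW price + inland to port + export clearance + origin terminal + freight + insurance = 79822.08 + 643.94 + 106.87 + 292.67 + 3420.08 + 304.02 = 84589.66
Ad valorem component: 84589.66 × 22.6% = 19117.26
Specific component: 624 × 0.94 = 586.56
Import duty = 19117.26 + 586.56 = 19703.82
Buyer bears: inland to port 643.94 + export clearance 106.87 + origin terminal 292.67 + freight 3420.08 + insurance 304.02 + brokerage 224.02 + duty 19703.82 = 24695.42
Landed cost = invoice 79822.08 + 24695.42 = 104517.50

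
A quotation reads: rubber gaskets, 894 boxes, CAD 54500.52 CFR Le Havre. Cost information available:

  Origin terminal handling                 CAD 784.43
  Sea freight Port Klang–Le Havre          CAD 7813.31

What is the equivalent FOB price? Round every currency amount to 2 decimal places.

FOB price: CAD 46687.21

Not relevant to the conversion: origin terminal — on the seller under both CFR and FOB; already in the CFR price and stays in the FOB price.
From CFR to FOB, the seller no longer bears: freight.
FOB price = 54500.52 − 7813.31 = 46687.21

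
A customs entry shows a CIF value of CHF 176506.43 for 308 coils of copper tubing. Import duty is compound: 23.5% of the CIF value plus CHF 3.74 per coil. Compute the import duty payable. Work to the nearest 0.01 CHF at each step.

Import duty: CHF 42630.93

Ad valorem component: 176506.43 × 23.5% = 41479.01
Specific component: 308 × 3.74 = 1151.92
Import duty = 41479.01 + 1151.92 = 42630.93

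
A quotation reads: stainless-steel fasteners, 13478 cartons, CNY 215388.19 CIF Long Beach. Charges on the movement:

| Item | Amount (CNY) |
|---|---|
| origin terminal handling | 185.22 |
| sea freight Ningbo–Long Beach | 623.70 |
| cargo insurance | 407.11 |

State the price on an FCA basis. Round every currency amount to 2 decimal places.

FCA price: CNY 214172.16

From CIF to FCA, the seller no longer bears: origin terminal, freight, insurance.
FCA price = 215388.19 − 185.22 − 623.70 − 407.11 = 214172.16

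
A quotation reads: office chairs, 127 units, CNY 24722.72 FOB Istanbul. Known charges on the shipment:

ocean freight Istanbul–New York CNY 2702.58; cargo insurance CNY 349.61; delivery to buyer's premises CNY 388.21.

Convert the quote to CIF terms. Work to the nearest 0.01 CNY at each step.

Not relevant to the conversion: delivery — on the buyer under both terms; not part of either seller's price.
From FOB to CIF, the seller additionally bears: freight, insurance.
CIF price = 24722.72 + 2702.58 + 349.61 = 27774.91

CIF price: CNY 27774.91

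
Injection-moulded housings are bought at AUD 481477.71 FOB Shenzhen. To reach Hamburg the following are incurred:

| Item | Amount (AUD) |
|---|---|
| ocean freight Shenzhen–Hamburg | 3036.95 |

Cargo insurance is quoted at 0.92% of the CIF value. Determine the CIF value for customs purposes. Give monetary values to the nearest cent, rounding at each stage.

CIF value: AUD 489013.58

Let C be the CIF value. C = FOB price + freight + 0.92% × C
C − 0.92% × C = 481477.71 + 3036.95
0.9908 × C = 484514.66
C = 484514.66 / 0.9908 = 489013.58
Insurance premium = 0.92% × 489013.58 = 4498.92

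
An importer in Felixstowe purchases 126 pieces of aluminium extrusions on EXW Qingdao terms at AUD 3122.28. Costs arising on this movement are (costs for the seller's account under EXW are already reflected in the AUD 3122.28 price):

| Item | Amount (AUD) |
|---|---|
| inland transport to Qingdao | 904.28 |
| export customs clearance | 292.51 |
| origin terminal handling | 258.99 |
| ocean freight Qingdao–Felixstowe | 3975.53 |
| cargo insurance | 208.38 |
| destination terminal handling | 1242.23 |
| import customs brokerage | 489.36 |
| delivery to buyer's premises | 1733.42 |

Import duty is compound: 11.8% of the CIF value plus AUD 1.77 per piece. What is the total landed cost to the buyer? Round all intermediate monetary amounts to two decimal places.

EXW: the seller makes goods available at their premises; the buyer bears all onward costs.
CIF value = EXW price + inland to port + export clearance + origin terminal + freight + insurance = 3122.28 + 904.28 + 292.51 + 258.99 + 3975.53 + 208.38 = 8761.97
Ad valorem component: 8761.97 × 11.8% = 1033.91
Specific component: 126 × 1.77 = 223.02
Import duty = 1033.91 + 223.02 = 1256.93
Buyer bears: inland to port 904.28 + export clearance 292.51 + origin terminal 258.99 + freight 3975.53 + insurance 208.38 + destination terminal 1242.23 + brokerage 489.36 + delivery 1733.42 + duty 1256.93 = 10361.63
Landed cost = invoice 3122.28 + 10361.63 = 13483.91

Total landed cost: AUD 13483.91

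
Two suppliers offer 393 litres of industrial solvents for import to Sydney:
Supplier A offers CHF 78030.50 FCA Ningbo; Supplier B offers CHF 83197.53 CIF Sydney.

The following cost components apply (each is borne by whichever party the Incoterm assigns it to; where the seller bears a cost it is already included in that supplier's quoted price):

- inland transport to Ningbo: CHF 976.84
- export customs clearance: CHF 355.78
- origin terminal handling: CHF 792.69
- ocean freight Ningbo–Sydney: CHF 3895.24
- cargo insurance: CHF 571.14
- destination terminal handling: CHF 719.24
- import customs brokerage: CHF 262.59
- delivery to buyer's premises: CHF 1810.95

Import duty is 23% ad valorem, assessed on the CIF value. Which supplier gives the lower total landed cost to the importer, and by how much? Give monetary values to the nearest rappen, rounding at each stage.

Supplier A (FCA):
CIF value = FCA price + origin terminal + freight + insurance = 78030.50 + 792.69 + 3895.24 + 571.14 = 83289.57
Import duty = 83289.57 × 23% = 19156.60
Buyer bears (A): 792.69 + 3895.24 + 571.14 + 719.24 + 262.59 + 1810.95 = 8051.85
Landed cost (A) = invoice 78030.50 + 8051.85 + duty 19156.60 = 105238.95
Supplier B (CIF):
The CIF price already equals the CIF value: 83197.53
Import duty = 83197.53 × 23% = 19135.43
Buyer bears (B): 719.24 + 262.59 + 1810.95 = 2792.78
Landed cost (B) = invoice 83197.53 + 2792.78 + duty 19135.43 = 105125.74
Difference = |105238.95 − 105125.74| = 113.21

Supplier B is cheaper by CHF 113.21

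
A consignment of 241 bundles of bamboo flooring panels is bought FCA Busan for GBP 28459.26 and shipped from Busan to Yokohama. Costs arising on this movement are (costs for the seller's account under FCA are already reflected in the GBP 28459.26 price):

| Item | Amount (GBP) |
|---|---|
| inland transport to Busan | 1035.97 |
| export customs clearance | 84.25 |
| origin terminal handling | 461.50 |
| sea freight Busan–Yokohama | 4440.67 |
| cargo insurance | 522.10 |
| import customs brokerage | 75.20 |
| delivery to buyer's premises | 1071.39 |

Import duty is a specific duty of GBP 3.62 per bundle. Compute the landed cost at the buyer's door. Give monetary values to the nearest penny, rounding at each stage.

Total landed cost: GBP 35902.54

FCA: the seller delivers export-cleared goods to the carrier; the buyer bears costs from that point.
Already in the invoice (seller's account under FCA): inland to port, export clearance — exclude.
CIF value = FCA price + origin terminal + freight + insurance = 28459.26 + 461.50 + 4440.67 + 522.10 = 33883.53
Import duty = 241 × 3.62 = 872.42
Buyer bears: origin terminal 461.50 + freight 4440.67 + insurance 522.10 + brokerage 75.20 + delivery 1071.39 + duty 872.42 = 7443.28
Landed cost = invoice 28459.26 + 7443.28 = 35902.54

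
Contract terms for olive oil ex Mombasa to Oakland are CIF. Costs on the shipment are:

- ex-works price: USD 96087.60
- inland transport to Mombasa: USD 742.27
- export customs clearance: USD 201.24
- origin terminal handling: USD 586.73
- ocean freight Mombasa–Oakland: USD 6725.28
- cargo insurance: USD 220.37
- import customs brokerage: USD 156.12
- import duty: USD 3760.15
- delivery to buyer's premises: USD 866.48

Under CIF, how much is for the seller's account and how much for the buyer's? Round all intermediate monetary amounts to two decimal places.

Seller: USD 104563.49; buyer: USD 4782.75

CIF: the seller pays costs through ocean freight and marine insurance to the destination port.
Seller's account: goods 96087.60 + inland to port 742.27 + export clearance 201.24 + origin terminal 586.73 + freight 6725.28 + insurance 220.37 = 104563.49
Buyer's account: brokerage 156.12 + duty 3760.15 + delivery 866.48 = 4782.75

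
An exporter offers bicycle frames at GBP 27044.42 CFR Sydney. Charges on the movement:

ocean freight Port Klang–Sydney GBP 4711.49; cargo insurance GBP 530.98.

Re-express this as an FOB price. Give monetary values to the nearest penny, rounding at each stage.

FOB price: GBP 22332.93

Not relevant to the conversion: insurance — on the buyer under both terms; not part of either seller's price.
From CFR to FOB, the seller no longer bears: freight.
FOB price = 27044.42 − 4711.49 = 22332.93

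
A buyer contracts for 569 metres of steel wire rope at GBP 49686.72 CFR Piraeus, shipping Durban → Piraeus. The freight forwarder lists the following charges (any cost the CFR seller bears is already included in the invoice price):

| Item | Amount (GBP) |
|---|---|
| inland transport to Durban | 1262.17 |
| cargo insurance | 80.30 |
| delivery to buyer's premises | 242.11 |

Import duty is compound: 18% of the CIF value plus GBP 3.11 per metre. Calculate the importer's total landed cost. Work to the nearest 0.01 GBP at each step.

CFR: the seller pays costs through ocean freight to the destination port, but not insurance.
Already in the invoice (seller's account under CFR): inland to port — exclude.
CIF value = CFR price + insurance = 49686.72 + 80.30 = 49767.02
Ad valorem component: 49767.02 × 18% = 8958.06
Specific component: 569 × 3.11 = 1769.59
Import duty = 8958.06 + 1769.59 = 10727.65
Buyer bears: insurance 80.30 + delivery 242.11 + duty 10727.65 = 11050.06
Landed cost = invoice 49686.72 + 11050.06 = 60736.78

Total landed cost: GBP 60736.78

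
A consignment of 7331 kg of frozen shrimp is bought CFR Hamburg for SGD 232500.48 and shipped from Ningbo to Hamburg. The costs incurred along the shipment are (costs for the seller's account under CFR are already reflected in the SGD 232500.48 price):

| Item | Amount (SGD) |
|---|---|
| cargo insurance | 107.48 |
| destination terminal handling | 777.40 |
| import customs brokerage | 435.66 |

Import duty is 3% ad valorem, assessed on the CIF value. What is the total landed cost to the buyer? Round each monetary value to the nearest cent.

Total landed cost: SGD 240799.26

CFR: the seller pays costs through ocean freight to the destination port, but not insurance.
CIF value = CFR price + insurance = 232500.48 + 107.48 = 232607.96
Import duty = 232607.96 × 3% = 6978.24
Buyer bears: insurance 107.48 + destination terminal 777.40 + brokerage 435.66 + duty 6978.24 = 8298.78
Landed cost = invoice 232500.48 + 8298.78 = 240799.26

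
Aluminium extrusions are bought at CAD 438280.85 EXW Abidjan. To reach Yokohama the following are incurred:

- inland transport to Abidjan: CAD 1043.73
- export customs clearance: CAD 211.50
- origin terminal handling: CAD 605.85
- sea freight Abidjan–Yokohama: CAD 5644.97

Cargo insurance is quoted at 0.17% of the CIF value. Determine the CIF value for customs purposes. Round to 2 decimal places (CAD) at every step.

Let C be the CIF value. C = EXW price + pre-shipment costs + freight + 0.17% × C
C − 0.17% × C = 438280.85 + 1043.73 + 211.50 + 605.85 + 5644.97
0.9983 × C = 445786.90
C = 445786.90 / 0.9983 = 446546.03
Insurance premium = 0.17% × 446546.03 = 759.13

CIF value: CAD 446546.03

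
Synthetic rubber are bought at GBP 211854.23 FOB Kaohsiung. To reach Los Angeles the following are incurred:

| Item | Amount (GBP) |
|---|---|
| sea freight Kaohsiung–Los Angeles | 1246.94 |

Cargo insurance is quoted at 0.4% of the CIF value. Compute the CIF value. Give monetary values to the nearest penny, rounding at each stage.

CIF value: GBP 213957.00

Let C be the CIF value. C = FOB price + freight + 0.4% × C
C − 0.4% × C = 211854.23 + 1246.94
0.996 × C = 213101.17
C = 213101.17 / 0.996 = 213957.00
Insurance premium = 0.4% × 213957.00 = 855.83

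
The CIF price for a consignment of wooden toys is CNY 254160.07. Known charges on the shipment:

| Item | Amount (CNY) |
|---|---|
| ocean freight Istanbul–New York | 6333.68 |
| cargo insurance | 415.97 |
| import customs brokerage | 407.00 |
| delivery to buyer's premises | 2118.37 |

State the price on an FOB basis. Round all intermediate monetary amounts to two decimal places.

Not relevant to the conversion: delivery, brokerage — on the buyer under both terms; not part of either seller's price.
From CIF to FOB, the seller no longer bears: freight, insurance.
FOB price = 254160.07 − 6333.68 − 415.97 = 247410.42

FOB price: CNY 247410.42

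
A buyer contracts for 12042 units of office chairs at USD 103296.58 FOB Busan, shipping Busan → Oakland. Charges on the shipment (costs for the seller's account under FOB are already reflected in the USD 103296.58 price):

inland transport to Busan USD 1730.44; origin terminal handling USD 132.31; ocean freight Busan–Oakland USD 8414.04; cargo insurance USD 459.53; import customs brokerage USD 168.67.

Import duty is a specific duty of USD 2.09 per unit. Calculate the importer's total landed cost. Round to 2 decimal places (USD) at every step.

FOB: the seller bears costs until goods are on board at the origin port; the buyer bears freight, insurance and all costs thereafter.
Already in the invoice (seller's account under FOB): inland to port, origin terminal — exclude.
CIF value = FOB price + freight + insurance = 103296.58 + 8414.04 + 459.53 = 112170.15
Import duty = 12042 × 2.09 = 25167.78
Buyer bears: freight 8414.04 + insurance 459.53 + brokerage 168.67 + duty 25167.78 = 34210.02
Landed cost = invoice 103296.58 + 34210.02 = 137506.60

Total landed cost: USD 137506.60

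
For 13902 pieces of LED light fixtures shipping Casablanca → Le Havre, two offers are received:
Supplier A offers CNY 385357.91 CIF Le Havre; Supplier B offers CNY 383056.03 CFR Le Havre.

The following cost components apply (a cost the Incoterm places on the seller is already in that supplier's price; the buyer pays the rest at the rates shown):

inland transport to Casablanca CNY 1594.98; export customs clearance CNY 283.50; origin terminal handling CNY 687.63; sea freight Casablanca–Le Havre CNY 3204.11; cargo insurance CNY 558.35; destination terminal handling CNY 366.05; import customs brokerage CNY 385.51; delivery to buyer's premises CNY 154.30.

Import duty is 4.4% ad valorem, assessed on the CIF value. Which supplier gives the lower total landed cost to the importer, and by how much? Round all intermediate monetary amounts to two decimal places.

Supplier A (CIF):
The CIF price already equals the CIF value: 385357.91
Import duty = 385357.91 × 4.4% = 16955.75
Buyer bears (A): 366.05 + 385.51 + 154.30 = 905.86
Landed cost (A) = invoice 385357.91 + 905.86 + duty 16955.75 = 403219.52
Supplier B (CFR):
CIF value = CFR price + insurance = 383056.03 + 558.35 = 383614.38
Import duty = 383614.38 × 4.4% = 16879.03
Buyer bears (B): 558.35 + 366.05 + 385.51 + 154.30 = 1464.21
Landed cost (B) = invoice 383056.03 + 1464.21 + duty 16879.03 = 401399.27
Difference = |403219.52 − 401399.27| = 1820.25

Supplier B is cheaper by CNY 1820.25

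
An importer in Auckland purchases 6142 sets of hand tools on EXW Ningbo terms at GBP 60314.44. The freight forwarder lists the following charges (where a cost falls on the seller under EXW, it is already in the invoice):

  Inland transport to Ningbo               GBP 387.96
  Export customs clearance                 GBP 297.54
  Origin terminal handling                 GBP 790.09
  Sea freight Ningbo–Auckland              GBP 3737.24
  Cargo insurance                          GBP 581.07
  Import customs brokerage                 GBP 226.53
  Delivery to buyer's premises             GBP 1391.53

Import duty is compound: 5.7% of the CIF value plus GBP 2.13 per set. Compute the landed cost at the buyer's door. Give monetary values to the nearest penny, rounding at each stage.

EXW: the seller makes goods available at their premises; the buyer bears all onward costs.
CIF value = EXW price + inland to port + export clearance + origin terminal + freight + insurance = 60314.44 + 387.96 + 297.54 + 790.09 + 3737.24 + 581.07 = 66108.34
Ad valorem component: 66108.34 × 5.7% = 3768.18
Specific component: 6142 × 2.13 = 13082.46
Import duty = 3768.18 + 13082.46 = 16850.64
Buyer bears: inland to port 387.96 + export clearance 297.54 + origin terminal 790.09 + freight 3737.24 + insurance 581.07 + brokerage 226.53 + delivery 1391.53 + duty 16850.64 = 24262.60
Landed cost = invoice 60314.44 + 24262.60 = 84577.04

Total landed cost: GBP 84577.04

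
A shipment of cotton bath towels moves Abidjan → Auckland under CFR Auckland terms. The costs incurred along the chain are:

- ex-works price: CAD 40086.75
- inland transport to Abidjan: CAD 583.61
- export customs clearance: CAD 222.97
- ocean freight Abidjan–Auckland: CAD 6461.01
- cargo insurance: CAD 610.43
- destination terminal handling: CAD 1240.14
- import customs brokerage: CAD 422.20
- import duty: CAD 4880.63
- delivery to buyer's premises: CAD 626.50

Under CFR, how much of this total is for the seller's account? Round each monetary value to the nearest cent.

Seller's account: CAD 47354.34

CFR: the seller pays costs through ocean freight to the destination port, but not insurance.
Seller's account: goods 40086.75 + inland to port 583.61 + export clearance 222.97 + freight 6461.01 = 47354.34
Buyer's account: insurance 610.43 + destination terminal 1240.14 + brokerage 422.20 + duty 4880.63 + delivery 626.50 = 7779.90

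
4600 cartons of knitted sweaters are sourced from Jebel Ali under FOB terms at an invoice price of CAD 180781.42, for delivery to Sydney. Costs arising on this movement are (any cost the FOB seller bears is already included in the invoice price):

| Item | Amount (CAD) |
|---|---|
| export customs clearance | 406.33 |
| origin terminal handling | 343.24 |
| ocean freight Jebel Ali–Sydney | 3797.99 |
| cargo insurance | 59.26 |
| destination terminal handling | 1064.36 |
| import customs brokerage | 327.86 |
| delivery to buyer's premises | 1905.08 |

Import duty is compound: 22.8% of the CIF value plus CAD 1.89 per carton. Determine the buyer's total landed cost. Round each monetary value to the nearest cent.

FOB: the seller bears costs until goods are on board at the origin port; the buyer bears freight, insurance and all costs thereafter.
Already in the invoice (seller's account under FOB): export clearance, origin terminal — exclude.
CIF value = FOB price + freight + insurance = 180781.42 + 3797.99 + 59.26 = 184638.67
Ad valorem component: 184638.67 × 22.8% = 42097.62
Specific component: 4600 × 1.89 = 8694.00
Import duty = 42097.62 + 8694.00 = 50791.62
Buyer bears: freight 3797.99 + insurance 59.26 + destination terminal 1064.36 + brokerage 327.86 + delivery 1905.08 + duty 50791.62 = 57946.17
Landed cost = invoice 180781.42 + 57946.17 = 238727.59

Total landed cost: CAD 238727.59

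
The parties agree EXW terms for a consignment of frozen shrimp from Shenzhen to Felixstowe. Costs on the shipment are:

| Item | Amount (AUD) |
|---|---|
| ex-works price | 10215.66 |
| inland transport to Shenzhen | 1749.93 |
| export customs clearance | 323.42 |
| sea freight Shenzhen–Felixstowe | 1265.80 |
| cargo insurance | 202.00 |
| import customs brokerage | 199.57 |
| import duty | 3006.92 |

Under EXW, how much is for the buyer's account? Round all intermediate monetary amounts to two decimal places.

Buyer's account: AUD 6747.64

EXW: the seller makes goods available at their premises; the buyer bears all onward costs.
Seller's account: goods 10215.66 = 10215.66
Buyer's account: inland to port 1749.93 + export clearance 323.42 + freight 1265.80 + insurance 202.00 + brokerage 199.57 + duty 3006.92 = 6747.64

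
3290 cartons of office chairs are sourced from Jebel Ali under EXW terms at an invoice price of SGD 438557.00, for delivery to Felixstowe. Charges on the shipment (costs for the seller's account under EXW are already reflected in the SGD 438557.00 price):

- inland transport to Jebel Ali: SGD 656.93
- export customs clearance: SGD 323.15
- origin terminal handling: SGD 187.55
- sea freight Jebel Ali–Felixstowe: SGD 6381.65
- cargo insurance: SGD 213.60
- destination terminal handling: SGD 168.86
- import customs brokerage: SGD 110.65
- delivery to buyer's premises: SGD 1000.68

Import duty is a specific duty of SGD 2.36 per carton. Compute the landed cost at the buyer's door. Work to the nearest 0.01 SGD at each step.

Total landed cost: SGD 455364.47

EXW: the seller makes goods available at their premises; the buyer bears all onward costs.
CIF value = EXW price + inland to port + export clearance + origin terminal + freight + insurance = 438557.00 + 656.93 + 323.15 + 187.55 + 6381.65 + 213.60 = 446319.88
Import duty = 3290 × 2.36 = 7764.40
Buyer bears: inland to port 656.93 + export clearance 323.15 + origin terminal 187.55 + freight 6381.65 + insurance 213.60 + destination terminal 168.86 + brokerage 110.65 + delivery 1000.68 + duty 7764.40 = 16807.47
Landed cost = invoice 438557.00 + 16807.47 = 455364.47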